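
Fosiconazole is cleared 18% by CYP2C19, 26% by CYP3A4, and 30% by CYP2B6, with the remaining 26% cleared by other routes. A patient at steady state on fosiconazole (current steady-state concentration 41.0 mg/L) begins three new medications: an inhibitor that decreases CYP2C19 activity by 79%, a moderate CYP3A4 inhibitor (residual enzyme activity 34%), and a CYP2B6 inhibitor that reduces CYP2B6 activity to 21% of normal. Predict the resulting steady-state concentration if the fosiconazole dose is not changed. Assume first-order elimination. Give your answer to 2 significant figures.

CYP2C19: 0.18 × 0.21 = 0.0378
CYP3A4: 0.26 × 0.34 = 0.0884
CYP2B6: 0.3 × 0.21 = 0.063
Other: 0.26 (unchanged)
New clearance relative to baseline: 0.0378 + 0.0884 + 0.063 + 0.26 = 0.4492.
New steady-state concentration = 41.0 / 0.4492 = 91 mg/L (concentration scales inversely with clearance).

91 mg/L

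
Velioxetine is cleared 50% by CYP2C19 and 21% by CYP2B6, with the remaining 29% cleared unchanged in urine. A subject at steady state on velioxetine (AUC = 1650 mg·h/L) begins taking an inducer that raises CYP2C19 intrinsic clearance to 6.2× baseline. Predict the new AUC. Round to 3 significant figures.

458 mg·h/L

CYP2C19: 0.5 × 6.2 = 3.1
CYP2B6: 0.21 (unchanged)
Other: 0.29 (unchanged)
Relative clearance = 3.1 + 0.21 + 0.29 = 3.6.
With dosing unchanged, AUC scales as 1/CL: 1650 / 3.6 = 458 mg·h/L.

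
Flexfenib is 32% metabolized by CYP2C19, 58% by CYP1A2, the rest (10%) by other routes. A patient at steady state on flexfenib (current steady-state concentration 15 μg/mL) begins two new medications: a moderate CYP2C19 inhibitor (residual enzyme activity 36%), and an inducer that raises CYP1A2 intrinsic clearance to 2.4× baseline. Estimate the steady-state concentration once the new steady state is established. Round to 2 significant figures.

The CYP2C19 pathway (32% of clearance) falls to 0.36× activity: 0.32 × 0.36 = 0.1152.
The CYP1A2 pathway (58% of clearance) increases to 2.4× activity: 0.58 × 2.4 = 1.392.
Non-CYP routes (10%) are unchanged.
Relative clearance = 0.1152 + 1.392 + 0.1 = 1.6072.
New steady-state concentration = 15 / 1.6072 = 9.3 μg/mL (concentration scales inversely with clearance).

9.3 μg/mL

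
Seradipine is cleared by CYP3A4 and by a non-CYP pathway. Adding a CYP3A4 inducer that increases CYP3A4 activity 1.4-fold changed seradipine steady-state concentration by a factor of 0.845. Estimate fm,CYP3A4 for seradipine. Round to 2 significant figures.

CL'/CL = 1 / 0.845 = 1.183
1.4·fm + (1 − fm) = 1.183
fm = (1.183 − 1) / (1.4 − 1) = 0.46

0.46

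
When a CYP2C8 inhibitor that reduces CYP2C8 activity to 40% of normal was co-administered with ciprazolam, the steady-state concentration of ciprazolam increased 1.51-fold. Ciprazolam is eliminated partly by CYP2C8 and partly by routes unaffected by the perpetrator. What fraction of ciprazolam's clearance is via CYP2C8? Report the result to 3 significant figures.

0.563

Let fm be the CYP2C8 fraction. New clearance relative to baseline = fm × 0.4 + (1 − fm).
Steady-state concentration ratio = 1 / (new CL fraction), so new CL fraction = 1 / 1.51 = 0.6623.
fm × 0.4 + 1 − fm = 0.6623  ⇒  fm × (0.4 − 1) = −0.3377  ⇒  fm = 0.563.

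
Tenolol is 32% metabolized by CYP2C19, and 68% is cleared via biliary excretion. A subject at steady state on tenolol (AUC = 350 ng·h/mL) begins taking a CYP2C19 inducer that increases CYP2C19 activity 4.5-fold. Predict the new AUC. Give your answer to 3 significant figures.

165 ng·h/mL

The CYP2C19 pathway (32% of clearance) increases to 4.5× activity: 0.32 × 4.5 = 1.44.
The remaining 68% of clearance is unaffected.
New clearance relative to baseline: 1.44 + 0.68 = 2.12.
With dosing unchanged, AUC scales as 1/CL: 350 / 2.12 = 165 ng·h/mL.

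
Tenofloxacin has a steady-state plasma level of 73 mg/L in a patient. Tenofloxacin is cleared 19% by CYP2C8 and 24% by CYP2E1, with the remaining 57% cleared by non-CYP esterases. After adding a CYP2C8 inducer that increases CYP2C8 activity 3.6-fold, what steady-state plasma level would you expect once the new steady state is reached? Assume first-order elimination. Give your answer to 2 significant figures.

49 mg/L

The CYP2C8 pathway (19% of clearance) is boosted to 3.6× activity: 0.19 × 3.6 = 0.684.
CYP2E1 (24%) and the residual 57% are unaffected.
Relative clearance = 0.684 + 0.24 + 0.57 = 1.494.
New steady-state plasma level = baseline ÷ relative clearance = 73 / 1.494 = 49 mg/L.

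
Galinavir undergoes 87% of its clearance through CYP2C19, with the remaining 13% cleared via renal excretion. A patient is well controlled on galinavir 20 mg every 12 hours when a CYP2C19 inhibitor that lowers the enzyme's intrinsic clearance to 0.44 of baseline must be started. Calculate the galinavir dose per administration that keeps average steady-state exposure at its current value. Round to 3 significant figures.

CYP2C19: 0.87 × 0.44 = 0.3828
Other: 0.13 (unchanged)
New clearance relative to baseline: 0.3828 + 0.13 = 0.5128.
To maintain the same steady-state level, dose must scale with clearance: new dose = 20 × 0.5128 = 10.3 mg.

10.3 mg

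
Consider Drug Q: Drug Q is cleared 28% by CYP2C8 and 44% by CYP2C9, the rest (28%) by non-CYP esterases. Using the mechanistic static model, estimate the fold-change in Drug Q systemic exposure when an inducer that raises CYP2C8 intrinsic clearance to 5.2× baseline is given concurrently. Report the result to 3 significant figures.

The CYP2C8 pathway (28% of clearance) rises to 5.2× activity: 0.28 × 5.2 = 1.456.
CYP2C9 (44%) and the residual 28% are unaffected.
Relative clearance = 1.456 + 0.44 + 0.28 = 2.176.
Since systemic exposure ∝ 1/CL, the ratio is 1 / 2.176 = 0.460.

0.460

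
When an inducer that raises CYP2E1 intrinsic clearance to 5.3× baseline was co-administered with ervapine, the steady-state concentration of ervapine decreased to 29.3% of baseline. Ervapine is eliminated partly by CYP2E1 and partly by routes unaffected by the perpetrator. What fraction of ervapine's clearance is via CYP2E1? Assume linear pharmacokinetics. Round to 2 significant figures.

CL'/CL = 1 / 0.293 = 3.413
5.3·fm + (1 − fm) = 3.413
fm = (3.413 − 1) / (5.3 − 1) = 0.56

0.56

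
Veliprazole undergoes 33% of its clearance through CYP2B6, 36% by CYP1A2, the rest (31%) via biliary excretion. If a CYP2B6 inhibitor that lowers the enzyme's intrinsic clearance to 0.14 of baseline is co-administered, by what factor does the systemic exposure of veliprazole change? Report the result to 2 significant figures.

1.4

CYP2B6: 0.33 × 0.14 = 0.0462
CYP1A2: 0.36 (unchanged)
Other: 0.31 (unchanged)
New clearance relative to baseline: 0.0462 + 0.36 + 0.31 = 0.7162.
Systemic exposure is inversely proportional to clearance, so the fold-change is 1 / 0.7162 = 1.4.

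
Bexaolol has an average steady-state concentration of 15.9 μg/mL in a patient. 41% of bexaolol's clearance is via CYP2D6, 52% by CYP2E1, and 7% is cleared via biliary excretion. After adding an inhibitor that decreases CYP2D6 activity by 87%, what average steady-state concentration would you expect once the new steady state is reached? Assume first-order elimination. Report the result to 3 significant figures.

The CYP2D6 pathway (41% of clearance) falls to 0.13× activity: 0.41 × 0.13 = 0.0533.
CYP2E1 (52%) and the residual 7% are unaffected.
New clearance relative to baseline: 0.0533 + 0.52 + 0.07 = 0.6433.
Average steady-state concentration ∝ 1/CL, so new value = 15.9 / 0.6433 = 24.7 μg/mL.

24.7 μg/mL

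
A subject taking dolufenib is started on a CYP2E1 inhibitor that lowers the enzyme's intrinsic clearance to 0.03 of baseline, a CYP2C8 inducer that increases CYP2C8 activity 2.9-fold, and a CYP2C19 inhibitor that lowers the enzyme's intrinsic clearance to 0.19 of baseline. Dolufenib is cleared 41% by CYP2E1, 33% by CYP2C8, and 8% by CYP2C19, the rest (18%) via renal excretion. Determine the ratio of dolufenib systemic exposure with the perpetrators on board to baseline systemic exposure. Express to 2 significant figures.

The CYP2E1 pathway (41% of clearance) drops to 0.03× activity: 0.41 × 0.03 = 0.0123.
The CYP2C8 pathway (33% of clearance) rises to 2.9× activity: 0.33 × 2.9 = 0.957.
The CYP2C19 pathway (8% of clearance) drops to 0.19× activity: 0.08 × 0.19 = 0.0152.
The remaining 18% of clearance is unaffected.
CL_new/CL_old = 0.0123 + 0.957 + 0.0152 + 0.18 = 1.1645.
Net systemic exposure ratio = 1 / 1.1645 = 0.86.

0.86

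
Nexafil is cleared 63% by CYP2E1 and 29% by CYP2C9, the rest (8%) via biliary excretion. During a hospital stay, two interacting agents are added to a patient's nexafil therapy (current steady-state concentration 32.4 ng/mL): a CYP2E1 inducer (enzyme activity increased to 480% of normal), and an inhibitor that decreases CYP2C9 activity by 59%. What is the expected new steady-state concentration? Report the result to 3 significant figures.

The CYP2E1 pathway (63% of clearance) rises to 4.8× activity: 0.63 × 4.8 = 3.024.
The CYP2C9 pathway (29% of clearance) drops to 0.41× activity: 0.29 × 0.41 = 0.1189.
The remaining 8% of clearance is unaffected.
New clearance relative to baseline: 3.024 + 0.1189 + 0.08 = 3.2229.
Steady-state concentration ∝ 1/CL: new value = 32.4 / 3.2229 = 10.1 ng/mL.

10.1 ng/mL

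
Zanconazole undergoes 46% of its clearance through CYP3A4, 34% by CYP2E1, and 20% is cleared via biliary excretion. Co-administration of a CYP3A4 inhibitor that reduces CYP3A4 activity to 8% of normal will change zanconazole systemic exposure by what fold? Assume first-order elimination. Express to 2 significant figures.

The CYP3A4 pathway (46% of clearance) falls to 0.08× activity: 0.46 × 0.08 = 0.0368.
CYP2E1 (34%) and the residual 20% are unaffected.
CL_new/CL_old = 0.0368 + 0.34 + 0.2 = 0.5768.
Systemic exposure is inversely proportional to clearance, so the fold-change is 1 / 0.5768 = 1.7.

1.7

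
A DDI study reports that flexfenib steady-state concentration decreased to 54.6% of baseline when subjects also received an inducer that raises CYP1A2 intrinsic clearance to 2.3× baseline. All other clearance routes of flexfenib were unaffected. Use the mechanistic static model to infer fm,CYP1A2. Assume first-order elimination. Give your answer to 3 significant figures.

Let fm be the CYP1A2 fraction. New clearance relative to baseline = fm × 2.3 + (1 − fm).
Steady-state concentration ratio = 1 / (new CL fraction), so new CL fraction = 1 / 0.546 = 1.832.
fm × 2.3 + 1 − fm = 1.832  ⇒  fm × (2.3 − 1) = 0.8315  ⇒  fm = 0.640.

0.640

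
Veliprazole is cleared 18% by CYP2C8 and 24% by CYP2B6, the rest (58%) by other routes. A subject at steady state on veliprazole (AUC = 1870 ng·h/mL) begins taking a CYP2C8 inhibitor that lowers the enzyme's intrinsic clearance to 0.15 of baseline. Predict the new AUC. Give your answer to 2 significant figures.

The CYP2C8 pathway (18% of clearance) falls to 0.15× activity: 0.18 × 0.15 = 0.027.
CYP2B6 (24%) and the residual 58% are unaffected.
CL_new/CL_old = 0.027 + 0.24 + 0.58 = 0.847.
New AUC = baseline ÷ relative clearance = 1870 / 0.847 = 2.2 × 10³ ng·h/mL.

2.2 × 10³ ng·h/mL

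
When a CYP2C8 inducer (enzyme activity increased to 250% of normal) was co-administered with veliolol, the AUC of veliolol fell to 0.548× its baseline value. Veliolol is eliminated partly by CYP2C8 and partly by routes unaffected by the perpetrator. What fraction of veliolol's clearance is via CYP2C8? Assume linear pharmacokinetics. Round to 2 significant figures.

Call the CYP2C8 fraction fm. After the interaction, CL_new/CL_old = fm × 2.5 + (1 − fm).
AUC ratio = 1 / (new CL fraction), so new CL fraction = 1 / 0.548 = 1.825.
fm × 2.5 + 1 − fm = 1.825  ⇒  fm × (2.5 − 1) = 0.8248  ⇒  fm = 0.55.

0.55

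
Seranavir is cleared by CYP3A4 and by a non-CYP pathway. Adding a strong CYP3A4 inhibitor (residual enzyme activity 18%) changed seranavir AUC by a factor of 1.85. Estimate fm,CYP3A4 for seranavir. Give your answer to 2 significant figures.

CL'/CL = 1 / 1.85 = 0.5405
0.18·fm + (1 − fm) = 0.5405
fm = (0.5405 − 1) / (0.18 − 1) = 0.56

0.56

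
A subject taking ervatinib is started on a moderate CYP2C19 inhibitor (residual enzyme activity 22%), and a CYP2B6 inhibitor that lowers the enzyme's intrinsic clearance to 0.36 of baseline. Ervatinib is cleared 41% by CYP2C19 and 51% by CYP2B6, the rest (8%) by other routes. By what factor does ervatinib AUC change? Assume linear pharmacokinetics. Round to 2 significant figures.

CYP2C19: 0.41 × 0.22 = 0.0902
CYP2B6: 0.51 × 0.36 = 0.1836
Other: 0.08 (unchanged)
CL_new/CL_old = 0.0902 + 0.1836 + 0.08 = 0.3538.
Net AUC ratio = 1 / 0.3538 = 2.8.

2.8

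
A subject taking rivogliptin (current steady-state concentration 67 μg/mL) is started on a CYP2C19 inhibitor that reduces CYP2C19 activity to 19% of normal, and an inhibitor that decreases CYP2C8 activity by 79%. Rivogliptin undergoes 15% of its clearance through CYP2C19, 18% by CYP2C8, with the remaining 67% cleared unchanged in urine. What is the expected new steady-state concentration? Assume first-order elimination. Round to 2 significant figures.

CYP2C19: 0.15 × 0.19 = 0.0285
CYP2C8: 0.18 × 0.21 = 0.0378
Other: 0.67 (unchanged)
CL_new/CL_old = 0.0285 + 0.0378 + 0.67 = 0.7363.
Dividing the baseline by the relative clearance: 67 / 0.7363 = 91 μg/mL.

91 μg/mL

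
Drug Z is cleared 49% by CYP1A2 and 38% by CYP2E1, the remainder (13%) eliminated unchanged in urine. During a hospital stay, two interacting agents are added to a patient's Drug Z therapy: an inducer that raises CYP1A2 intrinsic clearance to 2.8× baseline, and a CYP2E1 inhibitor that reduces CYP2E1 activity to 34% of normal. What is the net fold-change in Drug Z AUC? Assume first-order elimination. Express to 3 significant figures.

CYP1A2: 0.49 × 2.8 = 1.372
CYP2E1: 0.38 × 0.34 = 0.1292
Other: 0.13 (unchanged)
CL_new/CL_old = 1.372 + 0.1292 + 0.13 = 1.6312.
Net AUC ratio = 1 / 1.6312 = 0.613.

0.613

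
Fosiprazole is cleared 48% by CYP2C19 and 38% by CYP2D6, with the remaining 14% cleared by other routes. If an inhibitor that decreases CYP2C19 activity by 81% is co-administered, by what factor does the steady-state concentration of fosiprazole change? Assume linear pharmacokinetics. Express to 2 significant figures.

1.6

The CYP2C19 pathway (48% of clearance) falls to 0.19× activity: 0.48 × 0.19 = 0.0912.
CYP2D6 (38%) and the residual 14% are unaffected.
CL_new/CL_old = 0.0912 + 0.38 + 0.14 = 0.6112.
Steady-state concentration is inversely proportional to clearance, so the fold-change is 1 / 0.6112 = 1.6.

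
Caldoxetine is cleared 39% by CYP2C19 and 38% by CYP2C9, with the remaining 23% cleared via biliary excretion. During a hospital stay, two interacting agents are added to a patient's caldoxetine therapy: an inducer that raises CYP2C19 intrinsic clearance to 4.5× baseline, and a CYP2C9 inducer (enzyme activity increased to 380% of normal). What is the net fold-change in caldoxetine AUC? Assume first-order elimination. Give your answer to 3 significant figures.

The CYP2C19 pathway (39% of clearance) rises to 4.5× activity: 0.39 × 4.5 = 1.755.
The CYP2C9 pathway (38% of clearance) rises to 3.8× activity: 0.38 × 3.8 = 1.444.
Non-CYP routes (23%) are unchanged.
New clearance relative to baseline: 1.755 + 1.444 + 0.23 = 3.429.
Net AUC ratio = 1 / 3.429 = 0.292.

0.292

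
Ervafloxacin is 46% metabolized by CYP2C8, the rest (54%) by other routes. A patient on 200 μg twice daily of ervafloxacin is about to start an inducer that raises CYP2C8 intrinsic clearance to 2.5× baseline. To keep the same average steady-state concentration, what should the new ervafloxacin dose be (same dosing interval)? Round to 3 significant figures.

338 μg

CYP2C8: 0.46 × 2.5 = 1.15
Other: 0.54 (unchanged)
New clearance relative to baseline: 1.15 + 0.54 = 1.69.
To maintain the same steady-state level, dose must scale with clearance: new dose = 200 × 1.69 = 338 μg.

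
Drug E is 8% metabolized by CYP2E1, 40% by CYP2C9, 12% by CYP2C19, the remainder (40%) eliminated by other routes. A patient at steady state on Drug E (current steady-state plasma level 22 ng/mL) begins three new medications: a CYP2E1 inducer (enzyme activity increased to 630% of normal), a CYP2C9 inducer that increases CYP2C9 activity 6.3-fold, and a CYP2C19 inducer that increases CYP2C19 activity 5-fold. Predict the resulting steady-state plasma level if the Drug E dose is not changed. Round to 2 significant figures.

5.5 ng/mL

CYP2E1: 0.08 × 6.3 = 0.504
CYP2C9: 0.4 × 6.3 = 2.52
CYP2C19: 0.12 × 5 = 0.6
Other: 0.4 (unchanged)
CL_new/CL_old = 0.504 + 2.52 + 0.6 + 0.4 = 4.024.
Dividing the baseline by the relative clearance: 22 / 4.024 = 5.5 ng/mL.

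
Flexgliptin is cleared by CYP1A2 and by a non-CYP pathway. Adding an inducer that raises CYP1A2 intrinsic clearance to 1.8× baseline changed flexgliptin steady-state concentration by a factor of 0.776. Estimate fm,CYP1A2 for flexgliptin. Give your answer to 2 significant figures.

0.36

CL'/CL = 1 / 0.776 = 1.289
1.8·fm + (1 − fm) = 1.289
fm = (1.289 − 1) / (1.8 − 1) = 0.36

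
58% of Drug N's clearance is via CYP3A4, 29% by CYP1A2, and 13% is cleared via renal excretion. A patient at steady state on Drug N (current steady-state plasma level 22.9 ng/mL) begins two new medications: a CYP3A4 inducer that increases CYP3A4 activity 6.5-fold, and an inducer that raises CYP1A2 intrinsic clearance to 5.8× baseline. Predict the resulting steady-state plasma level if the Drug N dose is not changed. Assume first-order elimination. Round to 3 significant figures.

4.10 ng/mL

The CYP3A4 pathway (58% of clearance) increases to 6.5× activity: 0.58 × 6.5 = 3.77.
The CYP1A2 pathway (29% of clearance) is boosted to 5.8× activity: 0.29 × 5.8 = 1.682.
The remaining 13% of clearance is unaffected.
New clearance relative to baseline: 3.77 + 1.682 + 0.13 = 5.582.
Steady-state plasma level ∝ 1/CL: new value = 22.9 / 5.582 = 4.10 ng/mL.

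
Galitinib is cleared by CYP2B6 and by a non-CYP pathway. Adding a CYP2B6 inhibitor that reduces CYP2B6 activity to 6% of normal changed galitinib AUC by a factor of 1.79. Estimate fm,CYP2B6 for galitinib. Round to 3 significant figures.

0.470

Call the CYP2B6 fraction fm. After the interaction, CL_new/CL_old = fm × 0.06 + (1 − fm).
AUC ratio = 1 / (new CL fraction), so new CL fraction = 1 / 1.79 = 0.5587.
fm × 0.06 + 1 − fm = 0.5587  ⇒  fm × (0.06 − 1) = −0.4413  ⇒  fm = 0.470.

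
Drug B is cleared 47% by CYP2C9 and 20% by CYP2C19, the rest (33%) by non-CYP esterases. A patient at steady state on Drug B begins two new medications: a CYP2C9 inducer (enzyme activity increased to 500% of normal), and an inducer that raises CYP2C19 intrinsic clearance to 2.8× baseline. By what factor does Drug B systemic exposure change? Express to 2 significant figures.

CYP2C9: 0.47 × 5 = 2.35
CYP2C19: 0.2 × 2.8 = 0.56
Other: 0.33 (unchanged)
CL_new/CL_old = 2.35 + 0.56 + 0.33 = 3.24.
Systemic exposure ∝ 1/CL: fold-change = 1 / 3.24 = 0.31.

0.31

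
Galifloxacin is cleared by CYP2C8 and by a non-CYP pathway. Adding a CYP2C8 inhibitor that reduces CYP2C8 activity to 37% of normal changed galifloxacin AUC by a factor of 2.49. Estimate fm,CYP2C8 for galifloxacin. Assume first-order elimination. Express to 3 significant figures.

0.950

CL'/CL = 1 / 2.49 = 0.4016
0.37·fm + (1 − fm) = 0.4016
fm = (0.4016 − 1) / (0.37 − 1) = 0.950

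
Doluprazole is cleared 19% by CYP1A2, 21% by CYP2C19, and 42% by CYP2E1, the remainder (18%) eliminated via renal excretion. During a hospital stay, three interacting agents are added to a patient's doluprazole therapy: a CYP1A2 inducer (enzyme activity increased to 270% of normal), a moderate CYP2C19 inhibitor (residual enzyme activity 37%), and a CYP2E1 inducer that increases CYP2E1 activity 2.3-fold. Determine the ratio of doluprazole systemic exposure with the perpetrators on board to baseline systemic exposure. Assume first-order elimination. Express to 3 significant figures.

CYP1A2: 0.19 × 2.7 = 0.513
CYP2C19: 0.21 × 0.37 = 0.0777
CYP2E1: 0.42 × 2.3 = 0.966
Other: 0.18 (unchanged)
Relative clearance = 0.513 + 0.0777 + 0.966 + 0.18 = 1.7367.
Systemic exposure ∝ 1/CL: fold-change = 1 / 1.7367 = 0.576.

0.576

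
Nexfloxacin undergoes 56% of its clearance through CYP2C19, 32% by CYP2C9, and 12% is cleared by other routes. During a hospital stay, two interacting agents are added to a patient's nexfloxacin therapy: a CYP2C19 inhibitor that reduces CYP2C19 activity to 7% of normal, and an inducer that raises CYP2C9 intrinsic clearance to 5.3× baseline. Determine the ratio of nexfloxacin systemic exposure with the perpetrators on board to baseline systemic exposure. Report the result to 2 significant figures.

The CYP2C19 pathway (56% of clearance) is reduced to 0.07× activity: 0.56 × 0.07 = 0.0392.
The CYP2C9 pathway (32% of clearance) is boosted to 5.3× activity: 0.32 × 5.3 = 1.696.
Non-CYP routes (12%) are unchanged.
CL_new/CL_old = 0.0392 + 1.696 + 0.12 = 1.8552.
Net systemic exposure ratio = 1 / 1.8552 = 0.54.

0.54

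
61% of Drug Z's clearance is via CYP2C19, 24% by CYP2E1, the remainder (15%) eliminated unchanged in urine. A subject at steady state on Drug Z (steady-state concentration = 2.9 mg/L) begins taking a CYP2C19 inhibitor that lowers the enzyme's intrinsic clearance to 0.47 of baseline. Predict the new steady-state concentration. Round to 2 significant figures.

The CYP2C19 pathway (61% of clearance) drops to 0.47× activity: 0.61 × 0.47 = 0.2867.
CYP2E1 (24%) and the residual 15% are unaffected.
CL_new/CL_old = 0.2867 + 0.24 + 0.15 = 0.6767.
New steady-state concentration = baseline ÷ relative clearance = 2.9 / 0.6767 = 4.3 mg/L.

4.3 mg/L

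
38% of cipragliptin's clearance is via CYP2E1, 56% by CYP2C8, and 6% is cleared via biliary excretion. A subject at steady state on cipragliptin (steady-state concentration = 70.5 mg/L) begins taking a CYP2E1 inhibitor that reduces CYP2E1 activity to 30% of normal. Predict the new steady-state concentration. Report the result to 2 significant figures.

The CYP2E1 pathway (38% of clearance) falls to 0.3× activity: 0.38 × 0.3 = 0.114.
CYP2C8 (56%) and the residual 6% are unaffected.
CL_new/CL_old = 0.114 + 0.56 + 0.06 = 0.734.
With dosing unchanged, steady-state concentration scales as 1/CL: 70.5 / 0.734 = 96 mg/L.

96 mg/L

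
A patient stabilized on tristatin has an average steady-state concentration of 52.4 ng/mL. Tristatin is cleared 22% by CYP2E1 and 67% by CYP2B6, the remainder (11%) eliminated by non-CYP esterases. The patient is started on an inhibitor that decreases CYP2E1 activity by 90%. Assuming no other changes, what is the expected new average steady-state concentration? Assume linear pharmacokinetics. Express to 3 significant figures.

The CYP2E1 pathway (22% of clearance) is reduced to 0.1× activity: 0.22 × 0.1 = 0.022.
CYP2B6 (67%) and the residual 11% are unaffected.
Relative clearance = 0.022 + 0.67 + 0.11 = 0.802.
With dosing unchanged, average steady-state concentration scales as 1/CL: 52.4 / 0.802 = 65.3 ng/mL.

65.3 ng/mL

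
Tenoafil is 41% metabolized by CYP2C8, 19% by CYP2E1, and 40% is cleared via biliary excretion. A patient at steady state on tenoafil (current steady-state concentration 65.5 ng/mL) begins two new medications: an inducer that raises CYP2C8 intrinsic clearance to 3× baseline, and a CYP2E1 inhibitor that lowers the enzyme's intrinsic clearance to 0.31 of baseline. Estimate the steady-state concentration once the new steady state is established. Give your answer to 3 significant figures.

The CYP2C8 pathway (41% of clearance) rises to 3× activity: 0.41 × 3 = 1.23.
The CYP2E1 pathway (19% of clearance) drops to 0.31× activity: 0.19 × 0.31 = 0.0589.
Non-CYP routes (40%) are unchanged.
New clearance relative to baseline: 1.23 + 0.0589 + 0.4 = 1.6889.
Dividing the baseline by the relative clearance: 65.5 / 1.6889 = 38.8 ng/mL.

38.8 ng/mL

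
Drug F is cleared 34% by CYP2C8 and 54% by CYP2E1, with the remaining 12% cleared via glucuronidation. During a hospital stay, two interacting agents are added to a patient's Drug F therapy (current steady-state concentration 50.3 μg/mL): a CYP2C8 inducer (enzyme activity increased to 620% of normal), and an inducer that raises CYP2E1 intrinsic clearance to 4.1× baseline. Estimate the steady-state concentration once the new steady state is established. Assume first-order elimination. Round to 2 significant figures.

The CYP2C8 pathway (34% of clearance) increases to 6.2× activity: 0.34 × 6.2 = 2.108.
The CYP2E1 pathway (54% of clearance) is boosted to 4.1× activity: 0.54 × 4.1 = 2.214.
Non-CYP routes (12%) are unchanged.
Relative clearance = 2.108 + 2.214 + 0.12 = 4.442.
Steady-state concentration ∝ 1/CL: new value = 50.3 / 4.442 = 11 μg/mL.

11 μg/mL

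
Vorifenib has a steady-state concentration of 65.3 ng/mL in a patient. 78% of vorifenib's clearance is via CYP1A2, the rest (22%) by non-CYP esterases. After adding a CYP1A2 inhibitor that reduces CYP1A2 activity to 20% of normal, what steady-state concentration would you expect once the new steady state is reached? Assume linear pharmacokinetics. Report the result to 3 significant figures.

174 ng/mL

The CYP1A2 pathway (78% of clearance) drops to 0.2× activity: 0.78 × 0.2 = 0.156.
The remaining 22% of clearance is unaffected.
Relative clearance = 0.156 + 0.22 = 0.376.
Steady-state concentration ∝ 1/CL, so new value = 65.3 / 0.376 = 174 ng/mL.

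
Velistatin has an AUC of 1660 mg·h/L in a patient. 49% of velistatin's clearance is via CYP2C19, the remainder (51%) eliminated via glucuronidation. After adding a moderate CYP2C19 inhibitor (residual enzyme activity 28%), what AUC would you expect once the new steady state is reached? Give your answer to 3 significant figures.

2.56 × 10³ mg·h/L

The CYP2C19 pathway (49% of clearance) falls to 0.28× activity: 0.49 × 0.28 = 0.1372.
The remaining 51% of clearance is unaffected.
New clearance relative to baseline: 0.1372 + 0.51 = 0.6472.
AUC ∝ 1/CL, so new value = 1660 / 0.6472 = 2.56 × 10³ mg·h/L.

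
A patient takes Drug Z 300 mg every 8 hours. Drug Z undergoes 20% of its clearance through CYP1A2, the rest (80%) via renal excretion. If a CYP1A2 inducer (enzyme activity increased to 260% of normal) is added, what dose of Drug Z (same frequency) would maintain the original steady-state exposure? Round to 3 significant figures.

The CYP1A2 pathway (20% of clearance) is boosted to 2.6× activity: 0.2 × 2.6 = 0.52.
Non-CYP routes (80%) are unchanged.
Relative clearance = 0.52 + 0.8 = 1.32.
Css,avg = (dose rate)/CL, so holding Css fixed requires dose ∝ CL: 300 × 1.32 = 396 mg.

396 mg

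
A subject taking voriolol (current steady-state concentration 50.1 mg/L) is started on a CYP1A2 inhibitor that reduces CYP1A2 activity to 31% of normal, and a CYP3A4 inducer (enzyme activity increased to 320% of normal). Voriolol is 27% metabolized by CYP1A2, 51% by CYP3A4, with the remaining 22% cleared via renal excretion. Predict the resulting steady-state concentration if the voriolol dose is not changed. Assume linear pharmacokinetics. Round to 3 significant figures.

25.9 mg/L

The CYP1A2 pathway (27% of clearance) is reduced to 0.31× activity: 0.27 × 0.31 = 0.0837.
The CYP3A4 pathway (51% of clearance) is boosted to 3.2× activity: 0.51 × 3.2 = 1.632.
Non-CYP routes (22%) are unchanged.
CL_new/CL_old = 0.0837 + 1.632 + 0.22 = 1.9357.
Dividing the baseline by the relative clearance: 50.1 / 1.9357 = 25.9 mg/L.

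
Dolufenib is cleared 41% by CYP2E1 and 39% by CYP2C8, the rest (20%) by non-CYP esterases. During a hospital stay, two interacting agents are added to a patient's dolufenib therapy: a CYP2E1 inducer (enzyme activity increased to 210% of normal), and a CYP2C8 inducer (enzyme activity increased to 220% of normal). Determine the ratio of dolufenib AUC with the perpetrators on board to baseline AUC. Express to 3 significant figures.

The CYP2E1 pathway (41% of clearance) rises to 2.1× activity: 0.41 × 2.1 = 0.861.
The CYP2C8 pathway (39% of clearance) increases to 2.2× activity: 0.39 × 2.2 = 0.858.
Non-CYP routes (20%) are unchanged.
Relative clearance = 0.861 + 0.858 + 0.2 = 1.919.
Because AUC varies inversely with clearance, the combined effect is 1 / 1.919 = 0.521.

0.521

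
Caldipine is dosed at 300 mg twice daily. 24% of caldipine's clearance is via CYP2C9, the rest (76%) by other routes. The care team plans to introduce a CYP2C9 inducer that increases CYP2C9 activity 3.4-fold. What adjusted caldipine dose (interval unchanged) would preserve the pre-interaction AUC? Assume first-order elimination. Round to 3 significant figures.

The CYP2C9 pathway (24% of clearance) is boosted to 3.4× activity: 0.24 × 3.4 = 0.816.
Non-CYP routes (76%) are unchanged.
New clearance relative to baseline: 0.816 + 0.76 = 1.576.
Exposure is unchanged when dose changes in proportion to clearance. New dose = 300 mg × 1.576 = 473 mg.

473 mg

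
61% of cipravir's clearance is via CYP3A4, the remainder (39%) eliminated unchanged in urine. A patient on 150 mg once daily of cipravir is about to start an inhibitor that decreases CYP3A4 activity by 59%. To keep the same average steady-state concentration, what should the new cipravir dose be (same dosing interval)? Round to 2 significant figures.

96 mg

The CYP3A4 pathway (61% of clearance) falls to 0.41× activity: 0.61 × 0.41 = 0.2501.
The remaining 39% of clearance is unaffected.
Relative clearance = 0.2501 + 0.39 = 0.6401.
To maintain the same steady-state level, dose must scale with clearance: new dose = 150 × 0.6401 = 96 mg.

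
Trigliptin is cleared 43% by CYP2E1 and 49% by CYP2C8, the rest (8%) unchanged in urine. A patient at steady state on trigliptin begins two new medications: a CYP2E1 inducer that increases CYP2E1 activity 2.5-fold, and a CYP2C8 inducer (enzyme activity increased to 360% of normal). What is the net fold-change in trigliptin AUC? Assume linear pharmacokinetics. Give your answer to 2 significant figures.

CYP2E1: 0.43 × 2.5 = 1.075
CYP2C8: 0.49 × 3.6 = 1.764
Other: 0.08 (unchanged)
Relative clearance = 1.075 + 1.764 + 0.08 = 2.919.
Because AUC varies inversely with clearance, the combined effect is 1 / 2.919 = 0.34.

0.34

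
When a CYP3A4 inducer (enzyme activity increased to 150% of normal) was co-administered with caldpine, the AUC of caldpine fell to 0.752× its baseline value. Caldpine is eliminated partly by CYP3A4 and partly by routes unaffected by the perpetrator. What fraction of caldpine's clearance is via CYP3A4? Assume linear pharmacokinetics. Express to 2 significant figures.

Let fm be the CYP3A4 fraction. New clearance relative to baseline = fm × 1.5 + (1 − fm).
AUC ratio = 1 / (new CL fraction), so new CL fraction = 1 / 0.752 = 1.33.
fm × 1.5 + 1 − fm = 1.33  ⇒  fm × (1.5 − 1) = 0.3298  ⇒  fm = 0.66.

0.66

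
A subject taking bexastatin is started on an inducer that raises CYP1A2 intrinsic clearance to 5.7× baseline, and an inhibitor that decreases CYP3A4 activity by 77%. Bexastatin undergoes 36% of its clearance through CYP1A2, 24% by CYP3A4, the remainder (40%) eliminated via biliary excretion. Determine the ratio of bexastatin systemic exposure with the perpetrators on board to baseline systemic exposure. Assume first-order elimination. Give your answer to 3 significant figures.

0.399

CYP1A2: 0.36 × 5.7 = 2.052
CYP3A4: 0.24 × 0.23 = 0.0552
Other: 0.4 (unchanged)
New clearance relative to baseline: 2.052 + 0.0552 + 0.4 = 2.5072.
Because systemic exposure varies inversely with clearance, the combined effect is 1 / 2.5072 = 0.399.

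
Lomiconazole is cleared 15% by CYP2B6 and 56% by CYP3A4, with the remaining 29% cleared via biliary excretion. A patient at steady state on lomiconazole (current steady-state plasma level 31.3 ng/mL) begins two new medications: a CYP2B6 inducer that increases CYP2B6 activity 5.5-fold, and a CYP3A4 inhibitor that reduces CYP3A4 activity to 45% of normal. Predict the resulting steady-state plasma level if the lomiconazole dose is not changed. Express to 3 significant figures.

The CYP2B6 pathway (15% of clearance) is boosted to 5.5× activity: 0.15 × 5.5 = 0.825.
The CYP3A4 pathway (56% of clearance) falls to 0.45× activity: 0.56 × 0.45 = 0.252.
The remaining 29% of clearance is unaffected.
CL_new/CL_old = 0.825 + 0.252 + 0.29 = 1.367.
New steady-state plasma level = 31.3 / 1.367 = 22.9 ng/mL (concentration scales inversely with clearance).

22.9 ng/mL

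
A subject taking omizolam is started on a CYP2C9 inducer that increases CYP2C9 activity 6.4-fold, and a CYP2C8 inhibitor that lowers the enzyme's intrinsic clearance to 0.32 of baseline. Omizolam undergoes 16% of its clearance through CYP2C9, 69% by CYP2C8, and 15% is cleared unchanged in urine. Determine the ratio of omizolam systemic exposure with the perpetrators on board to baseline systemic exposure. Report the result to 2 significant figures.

0.72

The CYP2C9 pathway (16% of clearance) is boosted to 6.4× activity: 0.16 × 6.4 = 1.024.
The CYP2C8 pathway (69% of clearance) falls to 0.32× activity: 0.69 × 0.32 = 0.2208.
Non-CYP routes (15%) are unchanged.
New clearance relative to baseline: 1.024 + 0.2208 + 0.15 = 1.3948.
Net systemic exposure ratio = 1 / 1.3948 = 0.72.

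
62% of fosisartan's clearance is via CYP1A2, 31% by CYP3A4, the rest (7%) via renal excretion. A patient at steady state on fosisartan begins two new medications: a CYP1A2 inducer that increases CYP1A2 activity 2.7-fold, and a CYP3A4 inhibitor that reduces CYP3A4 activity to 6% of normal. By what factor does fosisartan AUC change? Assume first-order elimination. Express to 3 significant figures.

The CYP1A2 pathway (62% of clearance) increases to 2.7× activity: 0.62 × 2.7 = 1.674.
The CYP3A4 pathway (31% of clearance) is reduced to 0.06× activity: 0.31 × 0.06 = 0.0186.
The remaining 7% of clearance is unaffected.
New clearance relative to baseline: 1.674 + 0.0186 + 0.07 = 1.7626.
Because AUC varies inversely with clearance, the combined effect is 1 / 1.7626 = 0.567.

0.567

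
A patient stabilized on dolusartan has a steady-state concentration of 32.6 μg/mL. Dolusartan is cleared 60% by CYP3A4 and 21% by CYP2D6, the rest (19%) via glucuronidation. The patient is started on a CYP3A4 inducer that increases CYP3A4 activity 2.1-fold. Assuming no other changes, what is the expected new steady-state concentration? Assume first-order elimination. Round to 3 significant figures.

The CYP3A4 pathway (60% of clearance) is boosted to 2.1× activity: 0.6 × 2.1 = 1.26.
CYP2D6 (21%) and the residual 19% are unaffected.
Relative clearance = 1.26 + 0.21 + 0.19 = 1.66.
With dosing unchanged, steady-state concentration scales as 1/CL: 32.6 / 1.66 = 19.6 μg/mL.

19.6 μg/mL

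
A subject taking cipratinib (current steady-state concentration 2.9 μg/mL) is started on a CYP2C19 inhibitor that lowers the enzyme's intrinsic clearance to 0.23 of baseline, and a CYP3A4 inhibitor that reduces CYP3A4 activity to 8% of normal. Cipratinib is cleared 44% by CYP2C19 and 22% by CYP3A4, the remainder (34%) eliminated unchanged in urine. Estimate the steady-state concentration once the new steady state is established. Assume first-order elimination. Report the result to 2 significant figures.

CYP2C19: 0.44 × 0.23 = 0.1012
CYP3A4: 0.22 × 0.08 = 0.0176
Other: 0.34 (unchanged)
New clearance relative to baseline: 0.1012 + 0.0176 + 0.34 = 0.4588.
Dividing the baseline by the relative clearance: 2.9 / 0.4588 = 6.3 μg/mL.

6.3 μg/mL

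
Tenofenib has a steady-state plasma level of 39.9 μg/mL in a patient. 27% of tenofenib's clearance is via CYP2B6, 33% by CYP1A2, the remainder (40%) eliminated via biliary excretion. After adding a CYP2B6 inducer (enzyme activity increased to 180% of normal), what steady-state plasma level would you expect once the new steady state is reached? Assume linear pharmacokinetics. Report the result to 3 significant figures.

32.8 μg/mL

The CYP2B6 pathway (27% of clearance) rises to 1.8× activity: 0.27 × 1.8 = 0.486.
CYP1A2 (33%) and the residual 40% are unaffected.
New clearance relative to baseline: 0.486 + 0.33 + 0.4 = 1.216.
Steady-state plasma level ∝ 1/CL, so new value = 39.9 / 1.216 = 32.8 μg/mL.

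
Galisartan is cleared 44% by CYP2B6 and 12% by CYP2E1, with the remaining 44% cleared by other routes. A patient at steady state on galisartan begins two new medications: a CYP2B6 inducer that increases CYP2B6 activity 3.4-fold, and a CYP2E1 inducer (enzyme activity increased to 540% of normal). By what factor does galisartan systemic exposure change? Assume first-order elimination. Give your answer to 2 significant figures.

The CYP2B6 pathway (44% of clearance) increases to 3.4× activity: 0.44 × 3.4 = 1.496.
The CYP2E1 pathway (12% of clearance) increases to 5.4× activity: 0.12 × 5.4 = 0.648.
Non-CYP routes (44%) are unchanged.
CL_new/CL_old = 1.496 + 0.648 + 0.44 = 2.584.
Because systemic exposure varies inversely with clearance, the combined effect is 1 / 2.584 = 0.39.

0.39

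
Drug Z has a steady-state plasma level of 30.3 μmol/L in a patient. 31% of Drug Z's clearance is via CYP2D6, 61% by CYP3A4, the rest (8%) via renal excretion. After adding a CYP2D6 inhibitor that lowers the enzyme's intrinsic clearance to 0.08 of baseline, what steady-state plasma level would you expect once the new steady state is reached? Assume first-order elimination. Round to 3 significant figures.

42.4 μmol/L

The CYP2D6 pathway (31% of clearance) falls to 0.08× activity: 0.31 × 0.08 = 0.0248.
CYP3A4 (61%) and the residual 8% are unaffected.
CL_new/CL_old = 0.0248 + 0.61 + 0.08 = 0.7148.
Steady-state plasma level ∝ 1/CL, so new value = 30.3 / 0.7148 = 42.4 μmol/L.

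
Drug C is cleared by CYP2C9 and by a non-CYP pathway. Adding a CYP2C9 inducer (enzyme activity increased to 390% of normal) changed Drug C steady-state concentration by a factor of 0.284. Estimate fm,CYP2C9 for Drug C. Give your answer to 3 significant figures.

0.869

CL'/CL = 1 / 0.284 = 3.521
3.9·fm + (1 − fm) = 3.521
fm = (3.521 − 1) / (3.9 − 1) = 0.869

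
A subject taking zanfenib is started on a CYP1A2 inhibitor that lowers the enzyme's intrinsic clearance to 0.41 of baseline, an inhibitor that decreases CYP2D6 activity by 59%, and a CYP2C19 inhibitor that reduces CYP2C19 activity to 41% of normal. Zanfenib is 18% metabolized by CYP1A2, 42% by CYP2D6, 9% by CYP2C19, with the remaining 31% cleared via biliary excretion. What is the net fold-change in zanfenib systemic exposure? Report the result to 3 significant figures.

CYP1A2: 0.18 × 0.41 = 0.0738
CYP2D6: 0.42 × 0.41 = 0.1722
CYP2C19: 0.09 × 0.41 = 0.0369
Other: 0.31 (unchanged)
Relative clearance = 0.0738 + 0.1722 + 0.0369 + 0.31 = 0.5929.
Net systemic exposure ratio = 1 / 0.5929 = 1.69.

1.69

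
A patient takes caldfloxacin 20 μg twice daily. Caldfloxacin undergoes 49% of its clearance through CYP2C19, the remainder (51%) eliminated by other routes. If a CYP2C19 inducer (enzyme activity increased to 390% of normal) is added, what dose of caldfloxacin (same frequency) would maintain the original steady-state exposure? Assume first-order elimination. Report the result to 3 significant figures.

48.4 μg

The CYP2C19 pathway (49% of clearance) increases to 3.9× activity: 0.49 × 3.9 = 1.911.
Non-CYP routes (51%) are unchanged.
Relative clearance = 1.911 + 0.51 = 2.421.
Css,avg = (dose rate)/CL, so holding Css fixed requires dose ∝ CL: 20 × 2.421 = 48.4 μg.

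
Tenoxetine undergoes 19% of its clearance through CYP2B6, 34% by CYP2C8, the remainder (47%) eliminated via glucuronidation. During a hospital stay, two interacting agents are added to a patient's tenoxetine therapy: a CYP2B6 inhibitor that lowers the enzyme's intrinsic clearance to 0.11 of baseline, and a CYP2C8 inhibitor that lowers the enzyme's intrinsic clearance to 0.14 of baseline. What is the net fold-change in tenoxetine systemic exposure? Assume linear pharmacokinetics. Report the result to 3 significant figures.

CYP2B6: 0.19 × 0.11 = 0.0209
CYP2C8: 0.34 × 0.14 = 0.0476
Other: 0.47 (unchanged)
Relative clearance = 0.0209 + 0.0476 + 0.47 = 0.5385.
Net systemic exposure ratio = 1 / 0.5385 = 1.86.

1.86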